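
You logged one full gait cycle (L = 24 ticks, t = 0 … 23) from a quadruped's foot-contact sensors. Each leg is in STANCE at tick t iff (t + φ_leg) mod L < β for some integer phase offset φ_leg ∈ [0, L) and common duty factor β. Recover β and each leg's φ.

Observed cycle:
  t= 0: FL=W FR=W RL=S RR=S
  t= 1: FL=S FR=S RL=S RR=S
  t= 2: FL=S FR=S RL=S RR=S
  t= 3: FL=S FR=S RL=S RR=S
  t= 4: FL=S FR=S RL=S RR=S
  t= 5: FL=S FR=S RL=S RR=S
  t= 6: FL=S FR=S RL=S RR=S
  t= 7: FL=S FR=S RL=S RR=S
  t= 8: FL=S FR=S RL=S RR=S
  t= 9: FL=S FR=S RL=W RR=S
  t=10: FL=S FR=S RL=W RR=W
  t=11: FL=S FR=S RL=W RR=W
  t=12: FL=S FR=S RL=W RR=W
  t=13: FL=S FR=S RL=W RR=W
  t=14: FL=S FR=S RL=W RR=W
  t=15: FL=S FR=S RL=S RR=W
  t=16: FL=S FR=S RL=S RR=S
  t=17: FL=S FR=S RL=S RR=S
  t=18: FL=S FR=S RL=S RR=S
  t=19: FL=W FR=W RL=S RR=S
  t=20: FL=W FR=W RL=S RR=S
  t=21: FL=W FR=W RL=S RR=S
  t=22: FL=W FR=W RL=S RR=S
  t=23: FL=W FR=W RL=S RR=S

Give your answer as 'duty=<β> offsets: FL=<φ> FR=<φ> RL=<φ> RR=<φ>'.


duty β = stance ticks per leg = 18
FL: stance ticks = 18; W→S at t=1 → φ=23
FR: stance ticks = 18; W→S at t=1 → φ=23
RL: stance ticks = 18; W→S at t=15 → φ=9
RR: stance ticks = 18; W→S at t=16 → φ=8

duty=18 offsets: FL=23 FR=23 RL=9 RR=8


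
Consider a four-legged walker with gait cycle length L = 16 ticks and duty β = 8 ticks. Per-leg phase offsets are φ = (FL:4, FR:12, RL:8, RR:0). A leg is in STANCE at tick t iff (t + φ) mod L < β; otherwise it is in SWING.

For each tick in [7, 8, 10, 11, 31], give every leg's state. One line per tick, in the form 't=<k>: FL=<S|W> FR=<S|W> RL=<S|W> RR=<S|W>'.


t=7: FL=W FR=S RL=W RR=S
t=8: FL=W FR=S RL=S RR=W
t=10: FL=W FR=S RL=S RR=W
t=11: FL=W FR=S RL=S RR=W
t=31: FL=S FR=W RL=S RR=W

t=7: phase=(11,3,15,7) vs β=8 → FL=W FR=S RL=W RR=S
t=8: phase=(12,4,0,8) vs β=8 → FL=W FR=S RL=S RR=W
t=10: phase=(14,6,2,10) vs β=8 → FL=W FR=S RL=S RR=W
t=11: phase=(15,7,3,11) vs β=8 → FL=W FR=S RL=S RR=W
t=31: phase=(3,11,7,15) vs β=8 → FL=S FR=W RL=S RR=W


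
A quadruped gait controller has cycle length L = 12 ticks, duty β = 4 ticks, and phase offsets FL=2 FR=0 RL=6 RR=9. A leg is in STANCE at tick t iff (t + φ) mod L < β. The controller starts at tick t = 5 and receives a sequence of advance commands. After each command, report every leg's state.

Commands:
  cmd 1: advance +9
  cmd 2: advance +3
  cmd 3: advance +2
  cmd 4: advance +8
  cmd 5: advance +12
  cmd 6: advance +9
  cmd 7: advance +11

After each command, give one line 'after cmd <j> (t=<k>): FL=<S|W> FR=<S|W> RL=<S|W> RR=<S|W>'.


start t=5: FL=W FR=W RL=W RR=S
cmd 1: advance +9 → t=14, phase=(4,2,8,11) → FL=W FR=S RL=W RR=W
cmd 2: advance +3 → t=17, phase=(7,5,11,2) → FL=W FR=W RL=W RR=S
cmd 3: advance +2 → t=19, phase=(9,7,1,4) → FL=W FR=W RL=S RR=W
cmd 4: advance +8 → t=27, phase=(5,3,9,0) → FL=W FR=S RL=W RR=S
cmd 5: advance +12 → t=39, phase=(5,3,9,0) → FL=W FR=S RL=W RR=S
cmd 6: advance +9 → t=48, phase=(2,0,6,9) → FL=S FR=S RL=W RR=W
cmd 7: advance +11 → t=59, phase=(1,11,5,8) → FL=S FR=W RL=W RR=W

after cmd 1 (t=14): FL=W FR=S RL=W RR=W
after cmd 2 (t=17): FL=W FR=W RL=W RR=S
after cmd 3 (t=19): FL=W FR=W RL=S RR=W
after cmd 4 (t=27): FL=W FR=S RL=W RR=S
after cmd 5 (t=39): FL=W FR=S RL=W RR=S
after cmd 6 (t=48): FL=S FR=S RL=W RR=W
after cmd 7 (t=59): FL=S FR=W RL=W RR=W


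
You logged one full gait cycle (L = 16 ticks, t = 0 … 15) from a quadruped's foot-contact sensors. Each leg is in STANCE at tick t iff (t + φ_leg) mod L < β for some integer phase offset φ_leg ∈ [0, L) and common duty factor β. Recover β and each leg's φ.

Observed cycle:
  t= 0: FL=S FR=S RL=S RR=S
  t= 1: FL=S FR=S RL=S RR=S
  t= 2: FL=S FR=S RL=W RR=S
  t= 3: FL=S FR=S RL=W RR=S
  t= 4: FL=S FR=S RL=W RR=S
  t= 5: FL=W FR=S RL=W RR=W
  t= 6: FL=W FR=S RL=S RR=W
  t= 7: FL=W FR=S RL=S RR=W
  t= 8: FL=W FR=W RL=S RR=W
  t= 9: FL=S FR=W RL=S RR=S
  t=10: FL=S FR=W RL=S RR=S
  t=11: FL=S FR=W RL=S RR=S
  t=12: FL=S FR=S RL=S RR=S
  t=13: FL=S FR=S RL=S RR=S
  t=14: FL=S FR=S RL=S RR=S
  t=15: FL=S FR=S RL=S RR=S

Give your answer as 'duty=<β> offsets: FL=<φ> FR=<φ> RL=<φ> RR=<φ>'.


duty β = stance ticks per leg = 12
FL: stance ticks = 12; W→S at t=9 → φ=7
FR: stance ticks = 12; W→S at t=12 → φ=4
RL: stance ticks = 12; W→S at t=6 → φ=10
RR: stance ticks = 12; W→S at t=9 → φ=7

duty=12 offsets: FL=7 FR=4 RL=10 RR=7


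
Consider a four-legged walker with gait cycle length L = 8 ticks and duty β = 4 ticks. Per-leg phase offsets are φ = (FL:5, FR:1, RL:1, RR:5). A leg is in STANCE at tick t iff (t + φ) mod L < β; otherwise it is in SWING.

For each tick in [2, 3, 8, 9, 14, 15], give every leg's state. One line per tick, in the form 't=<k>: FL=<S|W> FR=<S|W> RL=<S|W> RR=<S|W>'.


t=2: FL=W FR=S RL=S RR=W
t=3: FL=S FR=W RL=W RR=S
t=8: FL=W FR=S RL=S RR=W
t=9: FL=W FR=S RL=S RR=W
t=14: FL=S FR=W RL=W RR=S
t=15: FL=W FR=S RL=S RR=W

t=2: phase=(7,3,3,7) vs β=4 → FL=W FR=S RL=S RR=W
t=3: phase=(0,4,4,0) vs β=4 → FL=S FR=W RL=W RR=S
t=8: phase=(5,1,1,5) vs β=4 → FL=W FR=S RL=S RR=W
t=9: phase=(6,2,2,6) vs β=4 → FL=W FR=S RL=S RR=W
t=14: phase=(3,7,7,3) vs β=4 → FL=S FR=W RL=W RR=S
t=15: phase=(4,0,0,4) vs β=4 → FL=W FR=S RL=S RR=W


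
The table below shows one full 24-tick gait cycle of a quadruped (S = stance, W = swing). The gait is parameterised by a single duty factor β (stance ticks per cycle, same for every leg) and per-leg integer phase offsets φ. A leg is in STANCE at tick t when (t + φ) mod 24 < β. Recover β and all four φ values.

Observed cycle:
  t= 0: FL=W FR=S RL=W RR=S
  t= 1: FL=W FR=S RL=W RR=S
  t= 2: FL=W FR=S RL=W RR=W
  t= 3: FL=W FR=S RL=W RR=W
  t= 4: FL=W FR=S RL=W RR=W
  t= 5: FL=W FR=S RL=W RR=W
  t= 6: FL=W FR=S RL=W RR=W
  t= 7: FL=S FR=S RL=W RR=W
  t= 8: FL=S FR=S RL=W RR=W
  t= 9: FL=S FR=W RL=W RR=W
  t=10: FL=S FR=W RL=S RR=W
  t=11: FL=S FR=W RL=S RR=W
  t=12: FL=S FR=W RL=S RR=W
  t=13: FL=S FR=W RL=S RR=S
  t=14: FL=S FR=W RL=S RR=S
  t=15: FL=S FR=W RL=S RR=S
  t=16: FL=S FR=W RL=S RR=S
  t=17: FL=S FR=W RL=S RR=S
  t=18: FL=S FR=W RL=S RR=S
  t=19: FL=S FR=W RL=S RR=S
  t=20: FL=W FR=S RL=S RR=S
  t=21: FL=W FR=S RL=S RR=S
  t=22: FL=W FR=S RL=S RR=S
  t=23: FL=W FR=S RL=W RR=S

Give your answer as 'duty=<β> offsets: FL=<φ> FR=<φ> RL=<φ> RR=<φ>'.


duty=13 offsets: FL=17 FR=4 RL=14 RR=11

duty β = stance ticks per leg = 13
FL: stance ticks = 13; W→S at t=7 → φ=17
FR: stance ticks = 13; W→S at t=20 → φ=4
RL: stance ticks = 13; W→S at t=10 → φ=14
RR: stance ticks = 13; W→S at t=13 → φ=11


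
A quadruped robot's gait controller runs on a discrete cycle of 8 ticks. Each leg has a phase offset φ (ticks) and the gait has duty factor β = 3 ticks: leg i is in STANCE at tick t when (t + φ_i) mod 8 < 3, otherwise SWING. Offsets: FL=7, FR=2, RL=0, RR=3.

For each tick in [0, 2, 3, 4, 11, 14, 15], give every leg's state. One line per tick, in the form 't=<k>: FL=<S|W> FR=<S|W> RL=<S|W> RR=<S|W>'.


t=0: phase=(7,2,0,3) vs β=3 → FL=W FR=S RL=S RR=W
t=2: phase=(1,4,2,5) vs β=3 → FL=S FR=W RL=S RR=W
t=3: phase=(2,5,3,6) vs β=3 → FL=S FR=W RL=W RR=W
t=4: phase=(3,6,4,7) vs β=3 → FL=W FR=W RL=W RR=W
t=11: phase=(2,5,3,6) vs β=3 → FL=S FR=W RL=W RR=W
t=14: phase=(5,0,6,1) vs β=3 → FL=W FR=S RL=W RR=S
t=15: phase=(6,1,7,2) vs β=3 → FL=W FR=S RL=W RR=S

t=0: FL=W FR=S RL=S RR=W
t=2: FL=S FR=W RL=S RR=W
t=3: FL=S FR=W RL=W RR=W
t=4: FL=W FR=W RL=W RR=W
t=11: FL=S FR=W RL=W RR=W
t=14: FL=W FR=S RL=W RR=S
t=15: FL=W FR=S RL=W RR=S


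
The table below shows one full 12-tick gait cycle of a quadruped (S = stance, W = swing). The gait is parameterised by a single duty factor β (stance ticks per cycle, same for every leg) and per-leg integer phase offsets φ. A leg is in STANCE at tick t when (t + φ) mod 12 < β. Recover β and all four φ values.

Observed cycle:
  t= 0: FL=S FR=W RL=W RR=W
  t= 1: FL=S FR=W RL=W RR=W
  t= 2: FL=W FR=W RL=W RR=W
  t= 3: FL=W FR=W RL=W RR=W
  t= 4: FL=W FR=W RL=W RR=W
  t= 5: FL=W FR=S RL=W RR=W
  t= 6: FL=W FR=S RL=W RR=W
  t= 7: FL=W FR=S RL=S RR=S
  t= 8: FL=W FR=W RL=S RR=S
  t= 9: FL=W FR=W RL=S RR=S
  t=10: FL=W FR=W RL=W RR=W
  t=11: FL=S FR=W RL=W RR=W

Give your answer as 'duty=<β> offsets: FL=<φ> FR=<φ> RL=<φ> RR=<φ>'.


duty=3 offsets: FL=1 FR=7 RL=5 RR=5

duty β = stance ticks per leg = 3
FL: stance ticks = 3; W→S at t=11 → φ=1
FR: stance ticks = 3; W→S at t=5 → φ=7
RL: stance ticks = 3; W→S at t=7 → φ=5
RR: stance ticks = 3; W→S at t=7 → φ=5


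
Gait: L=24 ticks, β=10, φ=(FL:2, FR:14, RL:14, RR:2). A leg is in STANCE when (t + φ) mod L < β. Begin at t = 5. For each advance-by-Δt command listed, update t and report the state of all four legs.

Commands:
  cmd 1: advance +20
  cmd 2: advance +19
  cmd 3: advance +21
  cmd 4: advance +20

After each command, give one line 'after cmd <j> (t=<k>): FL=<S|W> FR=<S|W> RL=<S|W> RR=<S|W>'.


start t=5: FL=S FR=W RL=W RR=S
cmd 1: advance +20 → t=25, phase=(3,15,15,3) → FL=S FR=W RL=W RR=S
cmd 2: advance +19 → t=44, phase=(22,10,10,22) → FL=W FR=W RL=W RR=W
cmd 3: advance +21 → t=65, phase=(19,7,7,19) → FL=W FR=S RL=S RR=W
cmd 4: advance +20 → t=85, phase=(15,3,3,15) → FL=W FR=S RL=S RR=W

after cmd 1 (t=25): FL=S FR=W RL=W RR=S
after cmd 2 (t=44): FL=W FR=W RL=W RR=W
after cmd 3 (t=65): FL=W FR=S RL=S RR=W
after cmd 4 (t=85): FL=W FR=S RL=S RR=W


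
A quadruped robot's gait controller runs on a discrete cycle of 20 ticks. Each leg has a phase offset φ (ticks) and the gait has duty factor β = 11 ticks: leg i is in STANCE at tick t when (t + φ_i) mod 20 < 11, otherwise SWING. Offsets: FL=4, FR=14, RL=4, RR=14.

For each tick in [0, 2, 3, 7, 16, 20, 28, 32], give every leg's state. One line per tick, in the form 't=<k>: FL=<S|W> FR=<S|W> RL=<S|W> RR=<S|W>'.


t=0: phase=(4,14,4,14) vs β=11 → FL=S FR=W RL=S RR=W
t=2: phase=(6,16,6,16) vs β=11 → FL=S FR=W RL=S RR=W
t=3: phase=(7,17,7,17) vs β=11 → FL=S FR=W RL=S RR=W
t=7: phase=(11,1,11,1) vs β=11 → FL=W FR=S RL=W RR=S
t=16: phase=(0,10,0,10) vs β=11 → FL=S FR=S RL=S RR=S
t=20: phase=(4,14,4,14) vs β=11 → FL=S FR=W RL=S RR=W
t=28: phase=(12,2,12,2) vs β=11 → FL=W FR=S RL=W RR=S
t=32: phase=(16,6,16,6) vs β=11 → FL=W FR=S RL=W RR=S

t=0: FL=S FR=W RL=S RR=W
t=2: FL=S FR=W RL=S RR=W
t=3: FL=S FR=W RL=S RR=W
t=7: FL=W FR=S RL=W RR=S
t=16: FL=S FR=S RL=S RR=S
t=20: FL=S FR=W RL=S RR=W
t=28: FL=W FR=S RL=W RR=S
t=32: FL=W FR=S RL=W RR=S


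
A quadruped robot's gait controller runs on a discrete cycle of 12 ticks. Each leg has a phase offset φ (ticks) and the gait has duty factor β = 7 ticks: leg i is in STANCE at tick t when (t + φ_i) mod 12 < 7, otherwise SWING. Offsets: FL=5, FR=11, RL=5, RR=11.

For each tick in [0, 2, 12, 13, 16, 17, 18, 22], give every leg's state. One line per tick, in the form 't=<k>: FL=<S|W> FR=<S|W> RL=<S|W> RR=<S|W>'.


t=0: phase=(5,11,5,11) vs β=7 → FL=S FR=W RL=S RR=W
t=2: phase=(7,1,7,1) vs β=7 → FL=W FR=S RL=W RR=S
t=12: phase=(5,11,5,11) vs β=7 → FL=S FR=W RL=S RR=W
t=13: phase=(6,0,6,0) vs β=7 → FL=S FR=S RL=S RR=S
t=16: phase=(9,3,9,3) vs β=7 → FL=W FR=S RL=W RR=S
t=17: phase=(10,4,10,4) vs β=7 → FL=W FR=S RL=W RR=S
t=18: phase=(11,5,11,5) vs β=7 → FL=W FR=S RL=W RR=S
t=22: phase=(3,9,3,9) vs β=7 → FL=S FR=W RL=S RR=W

t=0: FL=S FR=W RL=S RR=W
t=2: FL=W FR=S RL=W RR=S
t=12: FL=S FR=W RL=S RR=W
t=13: FL=S FR=S RL=S RR=S
t=16: FL=W FR=S RL=W RR=S
t=17: FL=W FR=S RL=W RR=S
t=18: FL=W FR=S RL=W RR=S
t=22: FL=S FR=W RL=S RR=W


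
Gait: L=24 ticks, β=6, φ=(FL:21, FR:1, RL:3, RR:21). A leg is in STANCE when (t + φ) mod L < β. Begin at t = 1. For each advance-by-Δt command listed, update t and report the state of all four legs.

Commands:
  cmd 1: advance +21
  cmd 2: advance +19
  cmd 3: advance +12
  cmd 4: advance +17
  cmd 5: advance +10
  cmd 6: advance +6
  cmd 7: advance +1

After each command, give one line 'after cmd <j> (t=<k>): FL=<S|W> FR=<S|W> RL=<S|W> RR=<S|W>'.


after cmd 1 (t=22): FL=W FR=W RL=S RR=W
after cmd 2 (t=41): FL=W FR=W RL=W RR=W
after cmd 3 (t=53): FL=S FR=W RL=W RR=S
after cmd 4 (t=70): FL=W FR=W RL=S RR=W
after cmd 5 (t=80): FL=S FR=W RL=W RR=S
after cmd 6 (t=86): FL=W FR=W RL=W RR=W
after cmd 7 (t=87): FL=W FR=W RL=W RR=W

start t=1: FL=W FR=S RL=S RR=W
cmd 1: advance +21 → t=22, phase=(19,23,1,19) → FL=W FR=W RL=S RR=W
cmd 2: advance +19 → t=41, phase=(14,18,20,14) → FL=W FR=W RL=W RR=W
cmd 3: advance +12 → t=53, phase=(2,6,8,2) → FL=S FR=W RL=W RR=S
cmd 4: advance +17 → t=70, phase=(19,23,1,19) → FL=W FR=W RL=S RR=W
cmd 5: advance +10 → t=80, phase=(5,9,11,5) → FL=S FR=W RL=W RR=S
cmd 6: advance +6 → t=86, phase=(11,15,17,11) → FL=W FR=W RL=W RR=W
cmd 7: advance +1 → t=87, phase=(12,16,18,12) → FL=W FR=W RL=W RR=W


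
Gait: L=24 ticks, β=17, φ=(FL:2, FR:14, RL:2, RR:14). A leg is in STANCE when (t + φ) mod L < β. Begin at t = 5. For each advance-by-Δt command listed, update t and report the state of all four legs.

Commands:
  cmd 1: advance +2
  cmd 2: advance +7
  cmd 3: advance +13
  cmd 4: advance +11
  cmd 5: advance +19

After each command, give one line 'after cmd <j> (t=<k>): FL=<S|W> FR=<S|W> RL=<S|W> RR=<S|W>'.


after cmd 1 (t=7): FL=S FR=W RL=S RR=W
after cmd 2 (t=14): FL=S FR=S RL=S RR=S
after cmd 3 (t=27): FL=S FR=W RL=S RR=W
after cmd 4 (t=38): FL=S FR=S RL=S RR=S
after cmd 5 (t=57): FL=S FR=W RL=S RR=W

start t=5: FL=S FR=W RL=S RR=W
cmd 1: advance +2 → t=7, phase=(9,21,9,21) → FL=S FR=W RL=S RR=W
cmd 2: advance +7 → t=14, phase=(16,4,16,4) → FL=S FR=S RL=S RR=S
cmd 3: advance +13 → t=27, phase=(5,17,5,17) → FL=S FR=W RL=S RR=W
cmd 4: advance +11 → t=38, phase=(16,4,16,4) → FL=S FR=S RL=S RR=S
cmd 5: advance +19 → t=57, phase=(11,23,11,23) → FL=S FR=W RL=S RR=W


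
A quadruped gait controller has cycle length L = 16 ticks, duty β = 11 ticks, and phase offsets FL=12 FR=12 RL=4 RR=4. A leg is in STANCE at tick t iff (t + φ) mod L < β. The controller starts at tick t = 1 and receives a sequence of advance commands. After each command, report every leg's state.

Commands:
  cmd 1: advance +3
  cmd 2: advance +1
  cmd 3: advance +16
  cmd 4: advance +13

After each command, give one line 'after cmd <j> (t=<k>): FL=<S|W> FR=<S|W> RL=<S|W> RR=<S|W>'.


after cmd 1 (t=4): FL=S FR=S RL=S RR=S
after cmd 2 (t=5): FL=S FR=S RL=S RR=S
after cmd 3 (t=21): FL=S FR=S RL=S RR=S
after cmd 4 (t=34): FL=W FR=W RL=S RR=S

start t=1: FL=W FR=W RL=S RR=S
cmd 1: advance +3 → t=4, phase=(0,0,8,8) → FL=S FR=S RL=S RR=S
cmd 2: advance +1 → t=5, phase=(1,1,9,9) → FL=S FR=S RL=S RR=S
cmd 3: advance +16 → t=21, phase=(1,1,9,9) → FL=S FR=S RL=S RR=S
cmd 4: advance +13 → t=34, phase=(14,14,6,6) → FL=W FR=W RL=S RR=S


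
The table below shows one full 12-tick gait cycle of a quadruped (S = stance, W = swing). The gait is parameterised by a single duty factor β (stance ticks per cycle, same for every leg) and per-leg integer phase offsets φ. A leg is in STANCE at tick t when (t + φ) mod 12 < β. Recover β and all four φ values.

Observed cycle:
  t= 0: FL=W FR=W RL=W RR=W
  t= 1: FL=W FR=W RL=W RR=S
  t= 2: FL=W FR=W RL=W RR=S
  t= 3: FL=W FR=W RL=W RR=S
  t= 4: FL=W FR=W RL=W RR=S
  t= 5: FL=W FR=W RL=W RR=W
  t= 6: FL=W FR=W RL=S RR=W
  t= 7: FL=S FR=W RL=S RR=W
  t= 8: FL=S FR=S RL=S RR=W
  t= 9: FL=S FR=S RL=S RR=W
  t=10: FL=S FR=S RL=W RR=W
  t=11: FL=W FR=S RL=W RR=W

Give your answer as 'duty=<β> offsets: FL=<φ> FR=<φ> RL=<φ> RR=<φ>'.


duty β = stance ticks per leg = 4
FL: stance ticks = 4; W→S at t=7 → φ=5
FR: stance ticks = 4; W→S at t=8 → φ=4
RL: stance ticks = 4; W→S at t=6 → φ=6
RR: stance ticks = 4; W→S at t=1 → φ=11

duty=4 offsets: FL=5 FR=4 RL=6 RR=11


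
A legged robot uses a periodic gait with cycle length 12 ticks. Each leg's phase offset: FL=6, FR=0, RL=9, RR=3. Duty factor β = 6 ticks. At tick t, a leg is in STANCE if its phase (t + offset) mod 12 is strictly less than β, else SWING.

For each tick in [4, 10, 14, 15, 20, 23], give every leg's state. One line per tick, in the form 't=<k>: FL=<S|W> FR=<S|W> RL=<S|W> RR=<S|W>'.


t=4: phase=(10,4,1,7) vs β=6 → FL=W FR=S RL=S RR=W
t=10: phase=(4,10,7,1) vs β=6 → FL=S FR=W RL=W RR=S
t=14: phase=(8,2,11,5) vs β=6 → FL=W FR=S RL=W RR=S
t=15: phase=(9,3,0,6) vs β=6 → FL=W FR=S RL=S RR=W
t=20: phase=(2,8,5,11) vs β=6 → FL=S FR=W RL=S RR=W
t=23: phase=(5,11,8,2) vs β=6 → FL=S FR=W RL=W RR=S

t=4: FL=W FR=S RL=S RR=W
t=10: FL=S FR=W RL=W RR=S
t=14: FL=W FR=S RL=W RR=S
t=15: FL=W FR=S RL=S RR=W
t=20: FL=S FR=W RL=S RR=W
t=23: FL=S FR=W RL=W RR=S


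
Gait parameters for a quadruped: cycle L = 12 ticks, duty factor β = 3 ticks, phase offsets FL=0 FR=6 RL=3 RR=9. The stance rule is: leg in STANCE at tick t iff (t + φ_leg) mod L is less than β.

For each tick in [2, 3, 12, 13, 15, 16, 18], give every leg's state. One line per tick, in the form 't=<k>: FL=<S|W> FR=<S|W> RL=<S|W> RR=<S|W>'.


t=2: phase=(2,8,5,11) vs β=3 → FL=S FR=W RL=W RR=W
t=3: phase=(3,9,6,0) vs β=3 → FL=W FR=W RL=W RR=S
t=12: phase=(0,6,3,9) vs β=3 → FL=S FR=W RL=W RR=W
t=13: phase=(1,7,4,10) vs β=3 → FL=S FR=W RL=W RR=W
t=15: phase=(3,9,6,0) vs β=3 → FL=W FR=W RL=W RR=S
t=16: phase=(4,10,7,1) vs β=3 → FL=W FR=W RL=W RR=S
t=18: phase=(6,0,9,3) vs β=3 → FL=W FR=S RL=W RR=W

t=2: FL=S FR=W RL=W RR=W
t=3: FL=W FR=W RL=W RR=S
t=12: FL=S FR=W RL=W RR=W
t=13: FL=S FR=W RL=W RR=W
t=15: FL=W FR=W RL=W RR=S
t=16: FL=W FR=W RL=W RR=S
t=18: FL=W FR=S RL=W RR=W


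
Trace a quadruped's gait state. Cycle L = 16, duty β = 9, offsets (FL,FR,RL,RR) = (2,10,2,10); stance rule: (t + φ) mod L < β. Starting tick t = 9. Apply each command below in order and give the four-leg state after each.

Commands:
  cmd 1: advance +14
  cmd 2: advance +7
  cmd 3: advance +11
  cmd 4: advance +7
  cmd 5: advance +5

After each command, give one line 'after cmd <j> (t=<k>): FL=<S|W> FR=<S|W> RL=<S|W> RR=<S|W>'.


after cmd 1 (t=23): FL=W FR=S RL=W RR=S
after cmd 2 (t=30): FL=S FR=S RL=S RR=S
after cmd 3 (t=41): FL=W FR=S RL=W RR=S
after cmd 4 (t=48): FL=S FR=W RL=S RR=W
after cmd 5 (t=53): FL=S FR=W RL=S RR=W

start t=9: FL=W FR=S RL=W RR=S
cmd 1: advance +14 → t=23, phase=(9,1,9,1) → FL=W FR=S RL=W RR=S
cmd 2: advance +7 → t=30, phase=(0,8,0,8) → FL=S FR=S RL=S RR=S
cmd 3: advance +11 → t=41, phase=(11,3,11,3) → FL=W FR=S RL=W RR=S
cmd 4: advance +7 → t=48, phase=(2,10,2,10) → FL=S FR=W RL=S RR=W
cmd 5: advance +5 → t=53, phase=(7,15,7,15) → FL=S FR=W RL=S RR=W


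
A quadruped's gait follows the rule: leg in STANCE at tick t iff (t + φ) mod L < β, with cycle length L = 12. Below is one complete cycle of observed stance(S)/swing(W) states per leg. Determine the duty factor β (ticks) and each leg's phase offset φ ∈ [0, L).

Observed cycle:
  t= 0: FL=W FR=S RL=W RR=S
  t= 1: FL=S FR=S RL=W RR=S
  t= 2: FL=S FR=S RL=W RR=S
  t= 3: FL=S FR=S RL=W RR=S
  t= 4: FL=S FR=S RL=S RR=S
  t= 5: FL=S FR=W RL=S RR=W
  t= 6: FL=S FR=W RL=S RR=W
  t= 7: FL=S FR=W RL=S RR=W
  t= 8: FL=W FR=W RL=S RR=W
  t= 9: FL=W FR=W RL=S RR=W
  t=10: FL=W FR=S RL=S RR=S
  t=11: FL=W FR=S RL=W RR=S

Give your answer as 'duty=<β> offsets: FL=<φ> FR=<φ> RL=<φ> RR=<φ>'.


duty=7 offsets: FL=11 FR=2 RL=8 RR=2

duty β = stance ticks per leg = 7
FL: stance ticks = 7; W→S at t=1 → φ=11
FR: stance ticks = 7; W→S at t=10 → φ=2
RL: stance ticks = 7; W→S at t=4 → φ=8
RR: stance ticks = 7; W→S at t=10 → φ=2


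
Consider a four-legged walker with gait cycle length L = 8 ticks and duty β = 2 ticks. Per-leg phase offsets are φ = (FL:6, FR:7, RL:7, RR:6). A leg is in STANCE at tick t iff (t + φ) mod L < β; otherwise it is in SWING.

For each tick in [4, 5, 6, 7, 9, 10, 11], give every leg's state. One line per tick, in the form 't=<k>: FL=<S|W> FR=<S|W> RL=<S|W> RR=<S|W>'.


t=4: FL=W FR=W RL=W RR=W
t=5: FL=W FR=W RL=W RR=W
t=6: FL=W FR=W RL=W RR=W
t=7: FL=W FR=W RL=W RR=W
t=9: FL=W FR=S RL=S RR=W
t=10: FL=S FR=S RL=S RR=S
t=11: FL=S FR=W RL=W RR=S

t=4: phase=(2,3,3,2) vs β=2 → FL=W FR=W RL=W RR=W
t=5: phase=(3,4,4,3) vs β=2 → FL=W FR=W RL=W RR=W
t=6: phase=(4,5,5,4) vs β=2 → FL=W FR=W RL=W RR=W
t=7: phase=(5,6,6,5) vs β=2 → FL=W FR=W RL=W RR=W
t=9: phase=(7,0,0,7) vs β=2 → FL=W FR=S RL=S RR=W
t=10: phase=(0,1,1,0) vs β=2 → FL=S FR=S RL=S RR=S
t=11: phase=(1,2,2,1) vs β=2 → FL=S FR=W RL=W RR=S


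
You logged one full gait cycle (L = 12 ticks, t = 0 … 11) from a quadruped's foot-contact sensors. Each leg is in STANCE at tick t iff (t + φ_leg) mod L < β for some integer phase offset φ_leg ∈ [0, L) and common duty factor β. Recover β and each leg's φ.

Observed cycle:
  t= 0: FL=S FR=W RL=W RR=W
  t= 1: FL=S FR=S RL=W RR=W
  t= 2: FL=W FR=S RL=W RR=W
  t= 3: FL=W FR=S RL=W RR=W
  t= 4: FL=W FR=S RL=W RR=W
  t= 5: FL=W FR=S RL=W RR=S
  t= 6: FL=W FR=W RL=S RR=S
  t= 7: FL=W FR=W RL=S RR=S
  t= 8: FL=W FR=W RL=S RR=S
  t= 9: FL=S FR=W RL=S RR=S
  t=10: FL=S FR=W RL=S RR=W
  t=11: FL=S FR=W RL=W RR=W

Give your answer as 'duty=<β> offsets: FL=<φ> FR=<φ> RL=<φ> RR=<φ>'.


duty=5 offsets: FL=3 FR=11 RL=6 RR=7

duty β = stance ticks per leg = 5
FL: stance ticks = 5; W→S at t=9 → φ=3
FR: stance ticks = 5; W→S at t=1 → φ=11
RL: stance ticks = 5; W→S at t=6 → φ=6
RR: stance ticks = 5; W→S at t=5 → φ=7


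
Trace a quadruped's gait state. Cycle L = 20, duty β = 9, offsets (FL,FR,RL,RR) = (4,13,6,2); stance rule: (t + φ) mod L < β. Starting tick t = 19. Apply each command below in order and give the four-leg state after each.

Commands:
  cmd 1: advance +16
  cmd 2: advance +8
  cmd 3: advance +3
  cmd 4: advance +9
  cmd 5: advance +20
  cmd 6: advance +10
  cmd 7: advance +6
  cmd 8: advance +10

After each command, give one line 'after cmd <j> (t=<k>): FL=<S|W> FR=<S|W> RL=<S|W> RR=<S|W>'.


after cmd 1 (t=35): FL=W FR=S RL=S RR=W
after cmd 2 (t=43): FL=S FR=W RL=W RR=S
after cmd 3 (t=46): FL=W FR=W RL=W RR=S
after cmd 4 (t=55): FL=W FR=S RL=S RR=W
after cmd 5 (t=75): FL=W FR=S RL=S RR=W
after cmd 6 (t=85): FL=W FR=W RL=W RR=S
after cmd 7 (t=91): FL=W FR=S RL=W RR=W
after cmd 8 (t=101): FL=S FR=W RL=S RR=S

start t=19: FL=S FR=W RL=S RR=S
cmd 1: advance +16 → t=35, phase=(19,8,1,17) → FL=W FR=S RL=S RR=W
cmd 2: advance +8 → t=43, phase=(7,16,9,5) → FL=S FR=W RL=W RR=S
cmd 3: advance +3 → t=46, phase=(10,19,12,8) → FL=W FR=W RL=W RR=S
cmd 4: advance +9 → t=55, phase=(19,8,1,17) → FL=W FR=S RL=S RR=W
cmd 5: advance +20 → t=75, phase=(19,8,1,17) → FL=W FR=S RL=S RR=W
cmd 6: advance +10 → t=85, phase=(9,18,11,7) → FL=W FR=W RL=W RR=S
cmd 7: advance +6 → t=91, phase=(15,4,17,13) → FL=W FR=S RL=W RR=W
cmd 8: advance +10 → t=101, phase=(5,14,7,3) → FL=S FR=W RL=S RR=S


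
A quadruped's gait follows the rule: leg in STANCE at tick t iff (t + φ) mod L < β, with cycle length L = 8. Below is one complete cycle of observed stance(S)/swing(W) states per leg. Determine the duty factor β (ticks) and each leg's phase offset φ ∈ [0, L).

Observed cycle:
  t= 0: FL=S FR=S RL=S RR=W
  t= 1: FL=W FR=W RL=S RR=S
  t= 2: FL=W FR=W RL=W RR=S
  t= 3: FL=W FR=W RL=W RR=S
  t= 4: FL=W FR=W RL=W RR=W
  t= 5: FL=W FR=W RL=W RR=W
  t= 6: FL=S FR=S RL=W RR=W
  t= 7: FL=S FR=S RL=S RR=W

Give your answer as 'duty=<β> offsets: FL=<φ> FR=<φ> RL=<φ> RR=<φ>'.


duty=3 offsets: FL=2 FR=2 RL=1 RR=7

duty β = stance ticks per leg = 3
FL: stance ticks = 3; W→S at t=6 → φ=2
FR: stance ticks = 3; W→S at t=6 → φ=2
RL: stance ticks = 3; W→S at t=7 → φ=1
RR: stance ticks = 3; W→S at t=1 → φ=7


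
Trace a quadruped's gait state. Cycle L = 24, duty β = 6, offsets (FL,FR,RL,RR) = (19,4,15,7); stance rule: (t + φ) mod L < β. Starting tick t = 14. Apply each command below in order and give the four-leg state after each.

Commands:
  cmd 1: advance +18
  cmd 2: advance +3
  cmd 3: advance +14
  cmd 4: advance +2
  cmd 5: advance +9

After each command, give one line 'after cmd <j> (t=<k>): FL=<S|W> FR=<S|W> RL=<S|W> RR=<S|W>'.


start t=14: FL=W FR=W RL=S RR=W
cmd 1: advance +18 → t=32, phase=(3,12,23,15) → FL=S FR=W RL=W RR=W
cmd 2: advance +3 → t=35, phase=(6,15,2,18) → FL=W FR=W RL=S RR=W
cmd 3: advance +14 → t=49, phase=(20,5,16,8) → FL=W FR=S RL=W RR=W
cmd 4: advance +2 → t=51, phase=(22,7,18,10) → FL=W FR=W RL=W RR=W
cmd 5: advance +9 → t=60, phase=(7,16,3,19) → FL=W FR=W RL=S RR=W

after cmd 1 (t=32): FL=S FR=W RL=W RR=W
after cmd 2 (t=35): FL=W FR=W RL=S RR=W
after cmd 3 (t=49): FL=W FR=S RL=W RR=W
after cmd 4 (t=51): FL=W FR=W RL=W RR=W
after cmd 5 (t=60): FL=W FR=W RL=S RR=W


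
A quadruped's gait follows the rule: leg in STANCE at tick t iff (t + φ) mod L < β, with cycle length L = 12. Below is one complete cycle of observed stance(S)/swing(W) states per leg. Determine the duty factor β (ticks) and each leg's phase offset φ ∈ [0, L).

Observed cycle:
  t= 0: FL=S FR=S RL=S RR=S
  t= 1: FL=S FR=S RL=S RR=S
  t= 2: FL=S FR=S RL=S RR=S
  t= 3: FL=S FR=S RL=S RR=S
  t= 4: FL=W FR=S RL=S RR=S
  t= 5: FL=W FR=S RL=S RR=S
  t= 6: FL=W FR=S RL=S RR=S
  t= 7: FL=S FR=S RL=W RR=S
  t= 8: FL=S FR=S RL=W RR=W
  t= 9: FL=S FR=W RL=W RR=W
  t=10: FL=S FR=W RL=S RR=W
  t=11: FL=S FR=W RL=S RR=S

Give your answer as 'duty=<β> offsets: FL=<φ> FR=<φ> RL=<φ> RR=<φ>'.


duty=9 offsets: FL=5 FR=0 RL=2 RR=1

duty β = stance ticks per leg = 9
FL: stance ticks = 9; W→S at t=7 → φ=5
FR: stance ticks = 9; W→S at t=0 → φ=0
RL: stance ticks = 9; W→S at t=10 → φ=2
RR: stance ticks = 9; W→S at t=11 → φ=1


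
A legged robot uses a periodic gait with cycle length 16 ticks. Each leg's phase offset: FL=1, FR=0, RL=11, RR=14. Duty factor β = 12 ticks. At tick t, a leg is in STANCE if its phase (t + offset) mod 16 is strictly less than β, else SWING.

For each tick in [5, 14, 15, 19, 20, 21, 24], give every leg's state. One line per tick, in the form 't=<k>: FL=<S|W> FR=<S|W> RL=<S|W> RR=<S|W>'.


t=5: phase=(6,5,0,3) vs β=12 → FL=S FR=S RL=S RR=S
t=14: phase=(15,14,9,12) vs β=12 → FL=W FR=W RL=S RR=W
t=15: phase=(0,15,10,13) vs β=12 → FL=S FR=W RL=S RR=W
t=19: phase=(4,3,14,1) vs β=12 → FL=S FR=S RL=W RR=S
t=20: phase=(5,4,15,2) vs β=12 → FL=S FR=S RL=W RR=S
t=21: phase=(6,5,0,3) vs β=12 → FL=S FR=S RL=S RR=S
t=24: phase=(9,8,3,6) vs β=12 → FL=S FR=S RL=S RR=S

t=5: FL=S FR=S RL=S RR=S
t=14: FL=W FR=W RL=S RR=W
t=15: FL=S FR=W RL=S RR=W
t=19: FL=S FR=S RL=W RR=S
t=20: FL=S FR=S RL=W RR=S
t=21: FL=S FR=S RL=S RR=S
t=24: FL=S FR=S RL=S RR=S


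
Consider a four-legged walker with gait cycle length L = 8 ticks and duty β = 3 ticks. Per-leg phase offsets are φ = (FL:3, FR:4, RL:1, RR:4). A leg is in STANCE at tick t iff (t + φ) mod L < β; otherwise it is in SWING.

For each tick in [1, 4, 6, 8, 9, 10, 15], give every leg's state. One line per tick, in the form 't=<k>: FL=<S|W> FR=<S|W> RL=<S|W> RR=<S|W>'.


t=1: phase=(4,5,2,5) vs β=3 → FL=W FR=W RL=S RR=W
t=4: phase=(7,0,5,0) vs β=3 → FL=W FR=S RL=W RR=S
t=6: phase=(1,2,7,2) vs β=3 → FL=S FR=S RL=W RR=S
t=8: phase=(3,4,1,4) vs β=3 → FL=W FR=W RL=S RR=W
t=9: phase=(4,5,2,5) vs β=3 → FL=W FR=W RL=S RR=W
t=10: phase=(5,6,3,6) vs β=3 → FL=W FR=W RL=W RR=W
t=15: phase=(2,3,0,3) vs β=3 → FL=S FR=W RL=S RR=W

t=1: FL=W FR=W RL=S RR=W
t=4: FL=W FR=S RL=W RR=S
t=6: FL=S FR=S RL=W RR=S
t=8: FL=W FR=W RL=S RR=W
t=9: FL=W FR=W RL=S RR=W
t=10: FL=W FR=W RL=W RR=W
t=15: FL=S FR=W RL=S RR=W


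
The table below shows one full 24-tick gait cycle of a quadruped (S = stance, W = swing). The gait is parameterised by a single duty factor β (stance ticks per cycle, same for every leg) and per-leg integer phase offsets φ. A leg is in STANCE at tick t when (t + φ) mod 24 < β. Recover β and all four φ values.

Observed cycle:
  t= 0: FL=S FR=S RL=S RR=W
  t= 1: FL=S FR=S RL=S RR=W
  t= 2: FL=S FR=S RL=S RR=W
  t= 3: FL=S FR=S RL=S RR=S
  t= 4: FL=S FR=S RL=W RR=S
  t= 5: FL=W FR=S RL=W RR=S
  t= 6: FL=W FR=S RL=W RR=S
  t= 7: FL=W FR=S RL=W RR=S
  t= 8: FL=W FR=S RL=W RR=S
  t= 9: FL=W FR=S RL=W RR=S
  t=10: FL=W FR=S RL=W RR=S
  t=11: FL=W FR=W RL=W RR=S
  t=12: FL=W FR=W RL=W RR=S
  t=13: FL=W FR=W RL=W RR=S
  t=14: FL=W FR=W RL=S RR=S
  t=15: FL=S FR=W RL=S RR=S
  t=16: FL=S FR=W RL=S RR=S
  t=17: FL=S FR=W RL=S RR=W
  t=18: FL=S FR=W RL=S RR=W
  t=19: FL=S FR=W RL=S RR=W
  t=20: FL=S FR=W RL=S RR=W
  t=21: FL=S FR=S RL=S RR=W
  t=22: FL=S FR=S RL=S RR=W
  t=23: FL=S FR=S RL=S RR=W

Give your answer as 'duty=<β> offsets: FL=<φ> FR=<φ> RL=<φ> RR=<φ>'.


duty β = stance ticks per leg = 14
FL: stance ticks = 14; W→S at t=15 → φ=9
FR: stance ticks = 14; W→S at t=21 → φ=3
RL: stance ticks = 14; W→S at t=14 → φ=10
RR: stance ticks = 14; W→S at t=3 → φ=21

duty=14 offsets: FL=9 FR=3 RL=10 RR=21


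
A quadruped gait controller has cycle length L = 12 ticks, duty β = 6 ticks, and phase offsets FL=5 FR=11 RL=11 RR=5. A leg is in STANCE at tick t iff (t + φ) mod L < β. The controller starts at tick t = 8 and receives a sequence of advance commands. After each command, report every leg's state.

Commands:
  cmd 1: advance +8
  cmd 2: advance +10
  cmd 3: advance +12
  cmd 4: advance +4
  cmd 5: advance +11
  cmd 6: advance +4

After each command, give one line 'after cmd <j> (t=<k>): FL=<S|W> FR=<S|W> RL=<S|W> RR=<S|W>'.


after cmd 1 (t=16): FL=W FR=S RL=S RR=W
after cmd 2 (t=26): FL=W FR=S RL=S RR=W
after cmd 3 (t=38): FL=W FR=S RL=S RR=W
after cmd 4 (t=42): FL=W FR=S RL=S RR=W
after cmd 5 (t=53): FL=W FR=S RL=S RR=W
after cmd 6 (t=57): FL=S FR=W RL=W RR=S

start t=8: FL=S FR=W RL=W RR=S
cmd 1: advance +8 → t=16, phase=(9,3,3,9) → FL=W FR=S RL=S RR=W
cmd 2: advance +10 → t=26, phase=(7,1,1,7) → FL=W FR=S RL=S RR=W
cmd 3: advance +12 → t=38, phase=(7,1,1,7) → FL=W FR=S RL=S RR=W
cmd 4: advance +4 → t=42, phase=(11,5,5,11) → FL=W FR=S RL=S RR=W
cmd 5: advance +11 → t=53, phase=(10,4,4,10) → FL=W FR=S RL=S RR=W
cmd 6: advance +4 → t=57, phase=(2,8,8,2) → FL=S FR=W RL=W RR=S


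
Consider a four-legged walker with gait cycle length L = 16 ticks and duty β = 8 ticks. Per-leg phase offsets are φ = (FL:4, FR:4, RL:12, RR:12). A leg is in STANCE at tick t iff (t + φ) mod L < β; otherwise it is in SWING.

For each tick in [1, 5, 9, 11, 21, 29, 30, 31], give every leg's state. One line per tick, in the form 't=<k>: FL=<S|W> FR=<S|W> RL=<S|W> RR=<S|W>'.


t=1: FL=S FR=S RL=W RR=W
t=5: FL=W FR=W RL=S RR=S
t=9: FL=W FR=W RL=S RR=S
t=11: FL=W FR=W RL=S RR=S
t=21: FL=W FR=W RL=S RR=S
t=29: FL=S FR=S RL=W RR=W
t=30: FL=S FR=S RL=W RR=W
t=31: FL=S FR=S RL=W RR=W

t=1: phase=(5,5,13,13) vs β=8 → FL=S FR=S RL=W RR=W
t=5: phase=(9,9,1,1) vs β=8 → FL=W FR=W RL=S RR=S
t=9: phase=(13,13,5,5) vs β=8 → FL=W FR=W RL=S RR=S
t=11: phase=(15,15,7,7) vs β=8 → FL=W FR=W RL=S RR=S
t=21: phase=(9,9,1,1) vs β=8 → FL=W FR=W RL=S RR=S
t=29: phase=(1,1,9,9) vs β=8 → FL=S FR=S RL=W RR=W
t=30: phase=(2,2,10,10) vs β=8 → FL=S FR=S RL=W RR=W
t=31: phase=(3,3,11,11) vs β=8 → FL=S FR=S RL=W RR=W


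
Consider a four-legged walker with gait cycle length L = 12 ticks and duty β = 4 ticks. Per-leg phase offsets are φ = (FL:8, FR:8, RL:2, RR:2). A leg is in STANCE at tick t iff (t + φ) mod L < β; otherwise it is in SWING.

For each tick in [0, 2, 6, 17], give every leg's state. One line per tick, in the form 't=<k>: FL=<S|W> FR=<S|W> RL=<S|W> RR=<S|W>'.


t=0: phase=(8,8,2,2) vs β=4 → FL=W FR=W RL=S RR=S
t=2: phase=(10,10,4,4) vs β=4 → FL=W FR=W RL=W RR=W
t=6: phase=(2,2,8,8) vs β=4 → FL=S FR=S RL=W RR=W
t=17: phase=(1,1,7,7) vs β=4 → FL=S FR=S RL=W RR=W

t=0: FL=W FR=W RL=S RR=S
t=2: FL=W FR=W RL=W RR=W
t=6: FL=S FR=S RL=W RR=W
t=17: FL=S FR=S RL=W RR=W


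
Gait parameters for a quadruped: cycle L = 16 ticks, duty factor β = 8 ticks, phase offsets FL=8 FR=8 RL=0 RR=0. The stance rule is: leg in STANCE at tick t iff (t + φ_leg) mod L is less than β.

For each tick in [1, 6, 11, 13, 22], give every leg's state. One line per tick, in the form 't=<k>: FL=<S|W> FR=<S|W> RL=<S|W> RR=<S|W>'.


t=1: FL=W FR=W RL=S RR=S
t=6: FL=W FR=W RL=S RR=S
t=11: FL=S FR=S RL=W RR=W
t=13: FL=S FR=S RL=W RR=W
t=22: FL=W FR=W RL=S RR=S

t=1: phase=(9,9,1,1) vs β=8 → FL=W FR=W RL=S RR=S
t=6: phase=(14,14,6,6) vs β=8 → FL=W FR=W RL=S RR=S
t=11: phase=(3,3,11,11) vs β=8 → FL=S FR=S RL=W RR=W
t=13: phase=(5,5,13,13) vs β=8 → FL=S FR=S RL=W RR=W
t=22: phase=(14,14,6,6) vs β=8 → FL=W FR=W RL=S RR=S


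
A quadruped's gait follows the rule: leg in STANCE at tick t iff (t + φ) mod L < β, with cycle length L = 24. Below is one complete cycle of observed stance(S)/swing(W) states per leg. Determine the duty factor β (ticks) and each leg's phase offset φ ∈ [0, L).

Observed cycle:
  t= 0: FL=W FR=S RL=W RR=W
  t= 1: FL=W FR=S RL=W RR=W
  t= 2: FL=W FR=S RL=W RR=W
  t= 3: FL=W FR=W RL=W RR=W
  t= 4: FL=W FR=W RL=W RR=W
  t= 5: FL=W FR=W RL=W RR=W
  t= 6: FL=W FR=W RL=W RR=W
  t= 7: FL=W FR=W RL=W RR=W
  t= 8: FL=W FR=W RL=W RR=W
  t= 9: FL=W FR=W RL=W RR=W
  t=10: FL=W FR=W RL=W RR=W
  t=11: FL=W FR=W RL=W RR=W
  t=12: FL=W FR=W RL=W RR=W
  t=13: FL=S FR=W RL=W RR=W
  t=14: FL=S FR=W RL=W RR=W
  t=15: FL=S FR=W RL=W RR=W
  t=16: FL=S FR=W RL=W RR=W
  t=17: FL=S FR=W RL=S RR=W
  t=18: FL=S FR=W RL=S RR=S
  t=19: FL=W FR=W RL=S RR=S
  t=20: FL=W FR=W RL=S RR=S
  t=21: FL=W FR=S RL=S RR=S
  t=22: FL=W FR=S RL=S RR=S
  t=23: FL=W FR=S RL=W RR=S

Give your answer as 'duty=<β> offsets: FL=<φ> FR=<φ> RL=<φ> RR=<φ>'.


duty=6 offsets: FL=11 FR=3 RL=7 RR=6

duty β = stance ticks per leg = 6
FL: stance ticks = 6; W→S at t=13 → φ=11
FR: stance ticks = 6; W→S at t=21 → φ=3
RL: stance ticks = 6; W→S at t=17 → φ=7
RR: stance ticks = 6; W→S at t=18 → φ=6


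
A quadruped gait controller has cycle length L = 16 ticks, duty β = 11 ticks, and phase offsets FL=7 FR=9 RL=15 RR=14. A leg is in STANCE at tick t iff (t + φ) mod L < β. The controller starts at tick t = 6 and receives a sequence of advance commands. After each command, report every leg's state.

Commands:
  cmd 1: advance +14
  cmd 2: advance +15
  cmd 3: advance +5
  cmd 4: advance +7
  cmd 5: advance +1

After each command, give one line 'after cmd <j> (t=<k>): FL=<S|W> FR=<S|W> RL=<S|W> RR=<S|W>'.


start t=6: FL=W FR=W RL=S RR=S
cmd 1: advance +14 → t=20, phase=(11,13,3,2) → FL=W FR=W RL=S RR=S
cmd 2: advance +15 → t=35, phase=(10,12,2,1) → FL=S FR=W RL=S RR=S
cmd 3: advance +5 → t=40, phase=(15,1,7,6) → FL=W FR=S RL=S RR=S
cmd 4: advance +7 → t=47, phase=(6,8,14,13) → FL=S FR=S RL=W RR=W
cmd 5: advance +1 → t=48, phase=(7,9,15,14) → FL=S FR=S RL=W RR=W

after cmd 1 (t=20): FL=W FR=W RL=S RR=S
after cmd 2 (t=35): FL=S FR=W RL=S RR=S
after cmd 3 (t=40): FL=W FR=S RL=S RR=S
after cmd 4 (t=47): FL=S FR=S RL=W RR=W
after cmd 5 (t=48): FL=S FR=S RL=W RR=W


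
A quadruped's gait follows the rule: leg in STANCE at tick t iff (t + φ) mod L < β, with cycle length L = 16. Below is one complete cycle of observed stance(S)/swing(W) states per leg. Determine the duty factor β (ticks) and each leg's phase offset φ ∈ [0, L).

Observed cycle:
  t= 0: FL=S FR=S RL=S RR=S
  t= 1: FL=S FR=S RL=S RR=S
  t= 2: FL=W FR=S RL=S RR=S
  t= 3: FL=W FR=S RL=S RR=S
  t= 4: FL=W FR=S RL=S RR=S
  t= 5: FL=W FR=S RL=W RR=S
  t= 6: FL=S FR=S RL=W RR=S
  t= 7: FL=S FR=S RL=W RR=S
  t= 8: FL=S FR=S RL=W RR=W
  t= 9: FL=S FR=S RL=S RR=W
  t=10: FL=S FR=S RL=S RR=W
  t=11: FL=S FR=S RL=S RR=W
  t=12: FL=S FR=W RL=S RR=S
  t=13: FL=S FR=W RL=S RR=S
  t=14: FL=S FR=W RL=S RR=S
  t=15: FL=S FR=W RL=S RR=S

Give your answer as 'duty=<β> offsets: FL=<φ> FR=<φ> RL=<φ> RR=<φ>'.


duty=12 offsets: FL=10 FR=0 RL=7 RR=4

duty β = stance ticks per leg = 12
FL: stance ticks = 12; W→S at t=6 → φ=10
FR: stance ticks = 12; W→S at t=0 → φ=0
RL: stance ticks = 12; W→S at t=9 → φ=7
RR: stance ticks = 12; W→S at t=12 → φ=4


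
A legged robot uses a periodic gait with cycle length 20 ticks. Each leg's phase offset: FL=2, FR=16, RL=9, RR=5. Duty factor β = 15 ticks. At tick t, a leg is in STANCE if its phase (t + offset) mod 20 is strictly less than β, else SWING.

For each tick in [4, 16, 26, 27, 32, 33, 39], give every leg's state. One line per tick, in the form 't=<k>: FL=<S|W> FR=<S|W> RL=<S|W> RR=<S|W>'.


t=4: FL=S FR=S RL=S RR=S
t=16: FL=W FR=S RL=S RR=S
t=26: FL=S FR=S RL=W RR=S
t=27: FL=S FR=S RL=W RR=S
t=32: FL=S FR=S RL=S RR=W
t=33: FL=W FR=S RL=S RR=W
t=39: FL=S FR=W RL=S RR=S

t=4: phase=(6,0,13,9) vs β=15 → FL=S FR=S RL=S RR=S
t=16: phase=(18,12,5,1) vs β=15 → FL=W FR=S RL=S RR=S
t=26: phase=(8,2,15,11) vs β=15 → FL=S FR=S RL=W RR=S
t=27: phase=(9,3,16,12) vs β=15 → FL=S FR=S RL=W RR=S
t=32: phase=(14,8,1,17) vs β=15 → FL=S FR=S RL=S RR=W
t=33: phase=(15,9,2,18) vs β=15 → FL=W FR=S RL=S RR=W
t=39: phase=(1,15,8,4) vs β=15 → FL=S FR=W RL=S RR=S


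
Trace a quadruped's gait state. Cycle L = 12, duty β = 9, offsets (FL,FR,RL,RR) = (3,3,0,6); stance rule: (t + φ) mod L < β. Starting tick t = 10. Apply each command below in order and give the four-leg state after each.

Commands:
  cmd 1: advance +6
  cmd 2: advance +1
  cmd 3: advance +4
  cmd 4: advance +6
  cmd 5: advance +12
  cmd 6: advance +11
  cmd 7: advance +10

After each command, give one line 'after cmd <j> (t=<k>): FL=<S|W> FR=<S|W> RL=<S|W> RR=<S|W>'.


start t=10: FL=S FR=S RL=W RR=S
cmd 1: advance +6 → t=16, phase=(7,7,4,10) → FL=S FR=S RL=S RR=W
cmd 2: advance +1 → t=17, phase=(8,8,5,11) → FL=S FR=S RL=S RR=W
cmd 3: advance +4 → t=21, phase=(0,0,9,3) → FL=S FR=S RL=W RR=S
cmd 4: advance +6 → t=27, phase=(6,6,3,9) → FL=S FR=S RL=S RR=W
cmd 5: advance +12 → t=39, phase=(6,6,3,9) → FL=S FR=S RL=S RR=W
cmd 6: advance +11 → t=50, phase=(5,5,2,8) → FL=S FR=S RL=S RR=S
cmd 7: advance +10 → t=60, phase=(3,3,0,6) → FL=S FR=S RL=S RR=S

after cmd 1 (t=16): FL=S FR=S RL=S RR=W
after cmd 2 (t=17): FL=S FR=S RL=S RR=W
after cmd 3 (t=21): FL=S FR=S RL=W RR=S
after cmd 4 (t=27): FL=S FR=S RL=S RR=W
after cmd 5 (t=39): FL=S FR=S RL=S RR=W
after cmd 6 (t=50): FL=S FR=S RL=S RR=S
after cmd 7 (t=60): FL=S FR=S RL=S RR=S


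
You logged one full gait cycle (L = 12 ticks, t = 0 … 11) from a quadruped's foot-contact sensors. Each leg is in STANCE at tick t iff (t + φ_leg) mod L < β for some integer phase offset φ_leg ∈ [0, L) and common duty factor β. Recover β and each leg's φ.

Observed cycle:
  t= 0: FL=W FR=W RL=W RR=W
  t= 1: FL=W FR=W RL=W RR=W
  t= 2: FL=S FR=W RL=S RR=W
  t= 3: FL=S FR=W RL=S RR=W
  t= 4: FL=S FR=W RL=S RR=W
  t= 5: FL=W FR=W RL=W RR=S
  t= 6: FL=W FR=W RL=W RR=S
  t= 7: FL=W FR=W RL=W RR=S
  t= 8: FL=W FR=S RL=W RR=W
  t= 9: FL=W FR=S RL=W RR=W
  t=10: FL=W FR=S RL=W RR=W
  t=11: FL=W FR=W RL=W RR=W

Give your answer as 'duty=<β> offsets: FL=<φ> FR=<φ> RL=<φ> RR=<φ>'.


duty β = stance ticks per leg = 3
FL: stance ticks = 3; W→S at t=2 → φ=10
FR: stance ticks = 3; W→S at t=8 → φ=4
RL: stance ticks = 3; W→S at t=2 → φ=10
RR: stance ticks = 3; W→S at t=5 → φ=7

duty=3 offsets: FL=10 FR=4 RL=10 RR=7


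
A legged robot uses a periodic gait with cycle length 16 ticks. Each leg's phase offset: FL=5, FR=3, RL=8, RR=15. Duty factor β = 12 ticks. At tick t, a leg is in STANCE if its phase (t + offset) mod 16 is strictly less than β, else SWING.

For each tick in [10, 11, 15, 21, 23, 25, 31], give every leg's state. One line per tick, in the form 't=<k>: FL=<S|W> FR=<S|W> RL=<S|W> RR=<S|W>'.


t=10: phase=(15,13,2,9) vs β=12 → FL=W FR=W RL=S RR=S
t=11: phase=(0,14,3,10) vs β=12 → FL=S FR=W RL=S RR=S
t=15: phase=(4,2,7,14) vs β=12 → FL=S FR=S RL=S RR=W
t=21: phase=(10,8,13,4) vs β=12 → FL=S FR=S RL=W RR=S
t=23: phase=(12,10,15,6) vs β=12 → FL=W FR=S RL=W RR=S
t=25: phase=(14,12,1,8) vs β=12 → FL=W FR=W RL=S RR=S
t=31: phase=(4,2,7,14) vs β=12 → FL=S FR=S RL=S RR=W

t=10: FL=W FR=W RL=S RR=S
t=11: FL=S FR=W RL=S RR=S
t=15: FL=S FR=S RL=S RR=W
t=21: FL=S FR=S RL=W RR=S
t=23: FL=W FR=S RL=W RR=S
t=25: FL=W FR=W RL=S RR=S
t=31: FL=S FR=S RL=S RR=W


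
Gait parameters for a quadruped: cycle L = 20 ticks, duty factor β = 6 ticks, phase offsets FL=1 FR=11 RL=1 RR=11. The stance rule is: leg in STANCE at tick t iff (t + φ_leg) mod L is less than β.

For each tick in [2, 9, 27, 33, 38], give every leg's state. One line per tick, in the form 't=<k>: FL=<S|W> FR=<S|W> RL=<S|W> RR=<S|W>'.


t=2: FL=S FR=W RL=S RR=W
t=9: FL=W FR=S RL=W RR=S
t=27: FL=W FR=W RL=W RR=W
t=33: FL=W FR=S RL=W RR=S
t=38: FL=W FR=W RL=W RR=W

t=2: phase=(3,13,3,13) vs β=6 → FL=S FR=W RL=S RR=W
t=9: phase=(10,0,10,0) vs β=6 → FL=W FR=S RL=W RR=S
t=27: phase=(8,18,8,18) vs β=6 → FL=W FR=W RL=W RR=W
t=33: phase=(14,4,14,4) vs β=6 → FL=W FR=S RL=W RR=S
t=38: phase=(19,9,19,9) vs β=6 → FL=W FR=W RL=W RR=W
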